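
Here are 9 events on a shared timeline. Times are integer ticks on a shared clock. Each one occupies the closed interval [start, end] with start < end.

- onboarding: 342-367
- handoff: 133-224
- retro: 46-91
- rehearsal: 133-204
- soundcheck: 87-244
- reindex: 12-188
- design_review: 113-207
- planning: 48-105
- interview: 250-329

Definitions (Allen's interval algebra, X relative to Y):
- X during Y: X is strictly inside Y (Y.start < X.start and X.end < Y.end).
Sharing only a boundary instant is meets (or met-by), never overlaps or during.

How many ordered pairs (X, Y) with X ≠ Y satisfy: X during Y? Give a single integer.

Checking all 72 ordered pairs for relation 'during'; matching pairs in alphabetical order:
(design_review, soundcheck): design_review during soundcheck ✓
(handoff, soundcheck): handoff during soundcheck ✓
(planning, reindex): planning during reindex ✓
(rehearsal, design_review): rehearsal during design_review ✓
(rehearsal, soundcheck): rehearsal during soundcheck ✓
(retro, reindex): retro during reindex ✓
Count: 6.

6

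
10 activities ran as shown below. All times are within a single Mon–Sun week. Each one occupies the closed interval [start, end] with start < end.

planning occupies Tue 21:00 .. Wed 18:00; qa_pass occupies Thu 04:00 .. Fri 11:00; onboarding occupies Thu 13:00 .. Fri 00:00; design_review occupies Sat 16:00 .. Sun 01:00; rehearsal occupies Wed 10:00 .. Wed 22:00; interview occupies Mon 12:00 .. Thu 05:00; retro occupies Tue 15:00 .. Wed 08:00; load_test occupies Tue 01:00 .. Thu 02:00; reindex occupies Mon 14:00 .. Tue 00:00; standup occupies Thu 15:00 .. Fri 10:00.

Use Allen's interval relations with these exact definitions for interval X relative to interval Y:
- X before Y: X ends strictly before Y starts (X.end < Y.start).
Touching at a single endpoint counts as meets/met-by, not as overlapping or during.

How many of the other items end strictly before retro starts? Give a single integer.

Target retro = [Tue 15:00, Wed 08:00].
design_review [Sat 16:00, Sun 01:00] → after → no.
interview [Mon 12:00, Thu 05:00] → contains → no.
load_test [Tue 01:00, Thu 02:00] → contains → no.
onboarding [Thu 13:00, Fri 00:00] → after → no.
planning [Tue 21:00, Wed 18:00] → overlapped-by → no.
qa_pass [Thu 04:00, Fri 11:00] → after → no.
rehearsal [Wed 10:00, Wed 22:00] → after → no.
reindex [Mon 14:00, Tue 00:00] → before → counts.
standup [Thu 15:00, Fri 10:00] → after → no.
Total: 1.

1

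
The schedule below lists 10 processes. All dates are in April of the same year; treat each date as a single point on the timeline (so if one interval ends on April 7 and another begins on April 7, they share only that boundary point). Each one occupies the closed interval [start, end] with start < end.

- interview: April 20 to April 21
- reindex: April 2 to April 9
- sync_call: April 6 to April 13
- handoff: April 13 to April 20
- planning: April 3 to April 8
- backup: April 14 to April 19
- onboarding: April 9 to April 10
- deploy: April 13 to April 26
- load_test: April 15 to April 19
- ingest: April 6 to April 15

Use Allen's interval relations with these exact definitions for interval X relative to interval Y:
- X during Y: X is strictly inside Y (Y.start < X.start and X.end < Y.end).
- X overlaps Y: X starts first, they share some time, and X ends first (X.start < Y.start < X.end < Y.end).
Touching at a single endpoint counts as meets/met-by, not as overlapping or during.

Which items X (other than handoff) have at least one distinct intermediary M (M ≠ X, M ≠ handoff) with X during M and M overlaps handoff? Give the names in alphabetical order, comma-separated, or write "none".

onboarding

Target handoff = [April 13, April 20].
Intermediaries M with M overlaps handoff: ingest.
Via ingest — items with X during ingest: onboarding.
Union: onboarding.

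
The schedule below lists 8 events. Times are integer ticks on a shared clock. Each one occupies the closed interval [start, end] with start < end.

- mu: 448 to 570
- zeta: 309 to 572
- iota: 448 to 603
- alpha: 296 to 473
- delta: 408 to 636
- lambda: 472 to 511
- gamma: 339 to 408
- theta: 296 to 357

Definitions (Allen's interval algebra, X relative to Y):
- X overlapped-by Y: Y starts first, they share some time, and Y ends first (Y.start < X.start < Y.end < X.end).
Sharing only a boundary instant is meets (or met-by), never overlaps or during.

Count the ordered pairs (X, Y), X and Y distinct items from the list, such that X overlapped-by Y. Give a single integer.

9

Checking all 56 ordered pairs for relation 'overlapped-by'; matching pairs in alphabetical order:
(delta, alpha): delta overlapped-by alpha ✓
(delta, zeta): delta overlapped-by zeta ✓
(gamma, theta): gamma overlapped-by theta ✓
(iota, alpha): iota overlapped-by alpha ✓
(iota, zeta): iota overlapped-by zeta ✓
(lambda, alpha): lambda overlapped-by alpha ✓
(mu, alpha): mu overlapped-by alpha ✓
(zeta, alpha): zeta overlapped-by alpha ✓
(zeta, theta): zeta overlapped-by theta ✓
Count: 9.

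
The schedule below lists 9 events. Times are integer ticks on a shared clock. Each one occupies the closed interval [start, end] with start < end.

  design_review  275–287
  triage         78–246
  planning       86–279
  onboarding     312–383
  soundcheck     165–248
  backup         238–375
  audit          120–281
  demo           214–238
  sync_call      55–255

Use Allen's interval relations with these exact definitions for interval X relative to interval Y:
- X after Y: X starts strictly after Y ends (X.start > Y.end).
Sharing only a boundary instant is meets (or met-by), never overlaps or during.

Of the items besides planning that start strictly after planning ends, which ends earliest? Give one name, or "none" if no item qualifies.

onboarding

Target planning = [86, 279].
audit [120, 281] → overlapped-by → excluded.
backup [238, 375] → overlapped-by → excluded.
demo [214, 238] → during → excluded.
design_review [275, 287] → overlapped-by → excluded.
onboarding [312, 383] → after → candidate.
soundcheck [165, 248] → during → excluded.
sync_call [55, 255] → overlaps → excluded.
triage [78, 246] → overlaps → excluded.
Among candidates, earliest end is 383 → onboarding.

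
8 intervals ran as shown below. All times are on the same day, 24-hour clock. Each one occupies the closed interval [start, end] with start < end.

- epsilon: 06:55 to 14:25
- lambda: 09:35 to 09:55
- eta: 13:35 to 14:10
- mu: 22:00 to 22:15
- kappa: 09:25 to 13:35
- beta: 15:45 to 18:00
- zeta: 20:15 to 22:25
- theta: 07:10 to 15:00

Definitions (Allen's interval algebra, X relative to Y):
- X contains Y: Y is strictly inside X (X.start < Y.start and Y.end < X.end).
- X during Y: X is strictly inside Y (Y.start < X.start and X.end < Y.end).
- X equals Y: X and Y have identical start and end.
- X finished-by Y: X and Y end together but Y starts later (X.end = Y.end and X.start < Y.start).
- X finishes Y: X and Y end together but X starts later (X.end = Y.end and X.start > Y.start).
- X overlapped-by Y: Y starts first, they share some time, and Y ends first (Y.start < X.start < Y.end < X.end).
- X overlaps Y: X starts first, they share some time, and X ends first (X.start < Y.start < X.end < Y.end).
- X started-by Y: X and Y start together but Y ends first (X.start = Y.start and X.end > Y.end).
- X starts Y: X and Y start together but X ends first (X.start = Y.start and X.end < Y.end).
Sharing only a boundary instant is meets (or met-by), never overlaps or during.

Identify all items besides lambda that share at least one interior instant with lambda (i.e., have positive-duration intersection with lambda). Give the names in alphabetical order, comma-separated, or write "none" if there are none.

Target lambda = [09:35, 09:55].
beta [15:45, 18:00] → after → no.
epsilon [06:55, 14:25] → contains → yes.
eta [13:35, 14:10] → after → no.
kappa [09:25, 13:35] → contains → yes.
mu [22:00, 22:15] → after → no.
theta [07:10, 15:00] → contains → yes.
zeta [20:15, 22:25] → after → no.
Result: epsilon, kappa, theta.

epsilon, kappa, theta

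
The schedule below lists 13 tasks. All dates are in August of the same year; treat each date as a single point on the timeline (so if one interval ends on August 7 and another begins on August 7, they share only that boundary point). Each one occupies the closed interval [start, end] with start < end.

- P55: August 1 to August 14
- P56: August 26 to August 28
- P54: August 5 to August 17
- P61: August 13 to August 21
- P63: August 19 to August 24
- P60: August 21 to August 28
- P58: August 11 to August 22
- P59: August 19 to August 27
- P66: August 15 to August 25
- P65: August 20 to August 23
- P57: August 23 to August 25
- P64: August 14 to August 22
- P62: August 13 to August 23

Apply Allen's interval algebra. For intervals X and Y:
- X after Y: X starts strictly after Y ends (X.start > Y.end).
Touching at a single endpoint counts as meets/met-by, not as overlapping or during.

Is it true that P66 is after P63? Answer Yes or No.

P66 = [August 15, August 25], P63 = [August 19, August 24].
Actual relation of P66 to P63: contains.
Asked whether 'after' holds → No.

No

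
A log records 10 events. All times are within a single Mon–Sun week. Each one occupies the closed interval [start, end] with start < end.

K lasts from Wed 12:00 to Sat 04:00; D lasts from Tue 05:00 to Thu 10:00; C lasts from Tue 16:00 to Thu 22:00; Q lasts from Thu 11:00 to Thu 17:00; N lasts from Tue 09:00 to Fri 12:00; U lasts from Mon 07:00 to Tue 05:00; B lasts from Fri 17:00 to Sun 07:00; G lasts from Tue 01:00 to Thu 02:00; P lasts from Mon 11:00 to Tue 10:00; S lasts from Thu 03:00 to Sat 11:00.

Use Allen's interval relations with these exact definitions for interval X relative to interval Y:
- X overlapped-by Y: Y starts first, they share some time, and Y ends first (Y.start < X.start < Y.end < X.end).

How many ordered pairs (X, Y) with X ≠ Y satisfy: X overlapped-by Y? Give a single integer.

Checking all 90 ordered pairs for relation 'overlapped-by'; matching pairs in alphabetical order:
(B, K): B overlapped-by K ✓
(B, S): B overlapped-by S ✓
(C, D): C overlapped-by D ✓
(C, G): C overlapped-by G ✓
(D, G): D overlapped-by G ✓
(D, P): D overlapped-by P ✓
(G, P): G overlapped-by P ✓
(G, U): G overlapped-by U ✓
(K, C): K overlapped-by C ✓
(K, D): K overlapped-by D ✓
(K, G): K overlapped-by G ✓
(K, N): K overlapped-by N ✓
(N, D): N overlapped-by D ✓
(N, G): N overlapped-by G ✓
(N, P): N overlapped-by P ✓
(P, U): P overlapped-by U ✓
(S, C): S overlapped-by C ✓
(S, D): S overlapped-by D ✓
(S, K): S overlapped-by K ✓
(S, N): S overlapped-by N ✓
Count: 20.

20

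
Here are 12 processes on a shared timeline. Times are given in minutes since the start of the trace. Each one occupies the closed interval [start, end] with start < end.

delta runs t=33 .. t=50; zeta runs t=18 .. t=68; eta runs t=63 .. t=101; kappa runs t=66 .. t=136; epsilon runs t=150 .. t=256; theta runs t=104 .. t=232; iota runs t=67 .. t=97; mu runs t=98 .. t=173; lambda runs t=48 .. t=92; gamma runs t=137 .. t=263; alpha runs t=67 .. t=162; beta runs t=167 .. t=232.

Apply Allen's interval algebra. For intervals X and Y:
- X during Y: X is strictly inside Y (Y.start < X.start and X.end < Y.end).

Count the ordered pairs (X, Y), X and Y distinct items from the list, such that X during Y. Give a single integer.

Checking all 132 ordered pairs for relation 'during'; matching pairs in alphabetical order:
(beta, epsilon): beta during epsilon ✓
(beta, gamma): beta during gamma ✓
(delta, zeta): delta during zeta ✓
(epsilon, gamma): epsilon during gamma ✓
(iota, eta): iota during eta ✓
(iota, kappa): iota during kappa ✓
Count: 6.

6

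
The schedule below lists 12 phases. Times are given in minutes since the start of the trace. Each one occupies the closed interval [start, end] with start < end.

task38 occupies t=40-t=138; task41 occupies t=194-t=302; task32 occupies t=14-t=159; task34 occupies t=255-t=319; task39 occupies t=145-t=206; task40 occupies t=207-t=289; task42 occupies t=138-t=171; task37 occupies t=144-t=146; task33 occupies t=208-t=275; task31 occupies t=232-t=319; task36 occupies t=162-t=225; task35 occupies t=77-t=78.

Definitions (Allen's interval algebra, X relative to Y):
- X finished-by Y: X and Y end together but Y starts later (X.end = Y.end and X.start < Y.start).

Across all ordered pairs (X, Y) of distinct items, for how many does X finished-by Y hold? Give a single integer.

1

Checking all 132 ordered pairs for relation 'finished-by'; matching pairs in alphabetical order:
(task31, task34): task31 finished-by task34 ✓
Count: 1.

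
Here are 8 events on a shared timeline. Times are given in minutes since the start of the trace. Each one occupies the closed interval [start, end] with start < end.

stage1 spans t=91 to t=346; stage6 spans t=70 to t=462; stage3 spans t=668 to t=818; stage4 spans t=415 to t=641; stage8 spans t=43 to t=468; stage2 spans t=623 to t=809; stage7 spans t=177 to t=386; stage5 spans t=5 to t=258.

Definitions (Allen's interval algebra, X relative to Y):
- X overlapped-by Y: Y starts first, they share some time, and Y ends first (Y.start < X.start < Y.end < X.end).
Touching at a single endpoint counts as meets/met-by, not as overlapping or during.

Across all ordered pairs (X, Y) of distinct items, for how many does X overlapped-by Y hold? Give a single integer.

Checking all 56 ordered pairs for relation 'overlapped-by'; matching pairs in alphabetical order:
(stage1, stage5): stage1 overlapped-by stage5 ✓
(stage2, stage4): stage2 overlapped-by stage4 ✓
(stage3, stage2): stage3 overlapped-by stage2 ✓
(stage4, stage6): stage4 overlapped-by stage6 ✓
(stage4, stage8): stage4 overlapped-by stage8 ✓
(stage6, stage5): stage6 overlapped-by stage5 ✓
(stage7, stage1): stage7 overlapped-by stage1 ✓
(stage7, stage5): stage7 overlapped-by stage5 ✓
(stage8, stage5): stage8 overlapped-by stage5 ✓
Count: 9.

9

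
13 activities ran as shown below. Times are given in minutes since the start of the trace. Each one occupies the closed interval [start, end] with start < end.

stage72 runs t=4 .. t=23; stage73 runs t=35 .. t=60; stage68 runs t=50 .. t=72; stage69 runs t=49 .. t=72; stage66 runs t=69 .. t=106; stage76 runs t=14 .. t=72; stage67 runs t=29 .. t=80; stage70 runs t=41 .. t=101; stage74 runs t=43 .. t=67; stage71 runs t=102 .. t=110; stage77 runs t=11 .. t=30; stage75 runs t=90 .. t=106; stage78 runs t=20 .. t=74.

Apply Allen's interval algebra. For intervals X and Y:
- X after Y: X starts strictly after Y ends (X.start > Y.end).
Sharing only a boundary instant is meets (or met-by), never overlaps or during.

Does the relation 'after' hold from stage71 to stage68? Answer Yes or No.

stage71 = [t=102, t=110], stage68 = [t=50, t=72].
Actual relation of stage71 to stage68: after.
Asked whether 'after' holds → Yes.

Yes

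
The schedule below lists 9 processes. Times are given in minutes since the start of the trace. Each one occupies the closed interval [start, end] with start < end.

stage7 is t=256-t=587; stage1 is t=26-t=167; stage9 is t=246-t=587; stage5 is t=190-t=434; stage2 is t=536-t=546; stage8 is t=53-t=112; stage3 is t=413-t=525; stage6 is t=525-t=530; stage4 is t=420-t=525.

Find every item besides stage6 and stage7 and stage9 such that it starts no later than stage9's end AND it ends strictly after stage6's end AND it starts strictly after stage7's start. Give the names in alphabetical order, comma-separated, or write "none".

Conditions: its start is no later than stage9's end (X.start <= t=587) AND its end is strictly after stage6's end (X.end > t=530) AND its start is strictly after stage7's start (X.start > t=256).
stage1: start t=26 <= t=587? ✓; end t=167 > t=530? ✗; start t=26 > t=256? ✗ → no.
stage2: start t=536 <= t=587? ✓; end t=546 > t=530? ✓; start t=536 > t=256? ✓ → yes.
stage3: start t=413 <= t=587? ✓; end t=525 > t=530? ✗; start t=413 > t=256? ✓ → no.
stage4: start t=420 <= t=587? ✓; end t=525 > t=530? ✗; start t=420 > t=256? ✓ → no.
stage5: start t=190 <= t=587? ✓; end t=434 > t=530? ✗; start t=190 > t=256? ✗ → no.
stage8: start t=53 <= t=587? ✓; end t=112 > t=530? ✗; start t=53 > t=256? ✗ → no.
Result: stage2.

stage2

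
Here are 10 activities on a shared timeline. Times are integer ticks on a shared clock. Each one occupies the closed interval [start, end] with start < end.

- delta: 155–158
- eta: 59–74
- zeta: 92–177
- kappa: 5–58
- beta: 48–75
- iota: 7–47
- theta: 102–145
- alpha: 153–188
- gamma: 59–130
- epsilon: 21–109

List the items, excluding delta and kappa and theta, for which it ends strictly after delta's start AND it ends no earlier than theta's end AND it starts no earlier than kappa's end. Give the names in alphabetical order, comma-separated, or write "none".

alpha, zeta

Conditions: its end is strictly after delta's start (X.end > 155) AND its end is no earlier than theta's end (X.end >= 145) AND its start is no earlier than kappa's end (X.start >= 58).
alpha: end 188 > 155? ✓; end 188 >= 145? ✓; start 153 >= 58? ✓ → yes.
beta: end 75 > 155? ✗; end 75 >= 145? ✗; start 48 >= 58? ✗ → no.
epsilon: end 109 > 155? ✗; end 109 >= 145? ✗; start 21 >= 58? ✗ → no.
eta: end 74 > 155? ✗; end 74 >= 145? ✗; start 59 >= 58? ✓ → no.
gamma: end 130 > 155? ✗; end 130 >= 145? ✗; start 59 >= 58? ✓ → no.
iota: end 47 > 155? ✗; end 47 >= 145? ✗; start 7 >= 58? ✗ → no.
zeta: end 177 > 155? ✓; end 177 >= 145? ✓; start 92 >= 58? ✓ → yes.
Result: alpha, zeta.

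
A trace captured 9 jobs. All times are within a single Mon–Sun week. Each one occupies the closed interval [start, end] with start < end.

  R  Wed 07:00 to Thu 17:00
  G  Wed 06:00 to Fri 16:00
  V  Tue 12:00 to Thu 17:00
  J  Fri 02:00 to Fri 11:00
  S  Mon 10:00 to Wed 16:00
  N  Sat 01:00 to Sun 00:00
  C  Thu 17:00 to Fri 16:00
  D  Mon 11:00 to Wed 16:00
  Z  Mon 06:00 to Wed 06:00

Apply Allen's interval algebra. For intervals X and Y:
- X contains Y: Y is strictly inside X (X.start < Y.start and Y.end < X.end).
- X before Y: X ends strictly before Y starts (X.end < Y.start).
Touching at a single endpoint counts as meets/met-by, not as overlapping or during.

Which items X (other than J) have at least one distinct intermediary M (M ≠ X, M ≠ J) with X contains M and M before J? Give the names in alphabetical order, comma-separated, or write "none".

Target J = [Fri 02:00, Fri 11:00].
Intermediaries M with M before J: D, R, S, V, Z.
Via D — items with X contains D: none.
Via R — items with X contains R: G.
Via S — items with X contains S: none.
Via V — items with X contains V: none.
Via Z — items with X contains Z: none.
Union: G.

G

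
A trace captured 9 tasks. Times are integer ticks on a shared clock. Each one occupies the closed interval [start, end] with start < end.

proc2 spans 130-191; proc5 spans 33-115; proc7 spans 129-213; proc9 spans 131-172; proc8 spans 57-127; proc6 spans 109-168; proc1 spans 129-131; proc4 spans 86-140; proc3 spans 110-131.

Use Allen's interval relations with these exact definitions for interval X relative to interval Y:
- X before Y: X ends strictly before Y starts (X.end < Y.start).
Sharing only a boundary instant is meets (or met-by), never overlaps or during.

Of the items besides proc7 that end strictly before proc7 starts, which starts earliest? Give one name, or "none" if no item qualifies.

proc5

Target proc7 = [129, 213].
proc1 [129, 131] → starts → excluded.
proc2 [130, 191] → during → excluded.
proc3 [110, 131] → overlaps → excluded.
proc4 [86, 140] → overlaps → excluded.
proc5 [33, 115] → before → candidate.
proc6 [109, 168] → overlaps → excluded.
proc8 [57, 127] → before → candidate.
proc9 [131, 172] → during → excluded.
Among candidates, earliest start is 33 → proc5.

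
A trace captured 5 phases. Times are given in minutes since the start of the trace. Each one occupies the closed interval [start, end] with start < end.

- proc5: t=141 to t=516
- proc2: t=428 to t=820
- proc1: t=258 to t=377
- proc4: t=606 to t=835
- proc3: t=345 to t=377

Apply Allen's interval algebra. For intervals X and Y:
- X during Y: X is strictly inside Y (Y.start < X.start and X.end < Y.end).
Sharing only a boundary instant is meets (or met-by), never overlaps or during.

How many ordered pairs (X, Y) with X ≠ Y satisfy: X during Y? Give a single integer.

2

Checking all 20 ordered pairs for relation 'during'; matching pairs in alphabetical order:
(proc1, proc5): proc1 during proc5 ✓
(proc3, proc5): proc3 during proc5 ✓
Count: 2.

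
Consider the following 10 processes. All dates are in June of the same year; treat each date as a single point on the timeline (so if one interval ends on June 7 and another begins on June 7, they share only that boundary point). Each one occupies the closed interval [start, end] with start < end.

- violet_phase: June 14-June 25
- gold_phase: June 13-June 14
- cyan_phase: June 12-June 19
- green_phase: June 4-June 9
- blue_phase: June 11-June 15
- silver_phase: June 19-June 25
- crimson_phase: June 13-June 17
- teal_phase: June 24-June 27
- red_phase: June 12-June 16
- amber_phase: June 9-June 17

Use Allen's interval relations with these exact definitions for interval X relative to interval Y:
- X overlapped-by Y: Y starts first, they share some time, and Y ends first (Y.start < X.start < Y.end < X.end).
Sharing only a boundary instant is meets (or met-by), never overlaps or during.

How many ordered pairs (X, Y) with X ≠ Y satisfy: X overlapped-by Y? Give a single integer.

Checking all 90 ordered pairs for relation 'overlapped-by'; matching pairs in alphabetical order:
(crimson_phase, blue_phase): crimson_phase overlapped-by blue_phase ✓
(crimson_phase, red_phase): crimson_phase overlapped-by red_phase ✓
(cyan_phase, amber_phase): cyan_phase overlapped-by amber_phase ✓
(cyan_phase, blue_phase): cyan_phase overlapped-by blue_phase ✓
(red_phase, blue_phase): red_phase overlapped-by blue_phase ✓
(teal_phase, silver_phase): teal_phase overlapped-by silver_phase ✓
(teal_phase, violet_phase): teal_phase overlapped-by violet_phase ✓
(violet_phase, amber_phase): violet_phase overlapped-by amber_phase ✓
(violet_phase, blue_phase): violet_phase overlapped-by blue_phase ✓
(violet_phase, crimson_phase): violet_phase overlapped-by crimson_phase ✓
(violet_phase, cyan_phase): violet_phase overlapped-by cyan_phase ✓
(violet_phase, red_phase): violet_phase overlapped-by red_phase ✓
Count: 12.

12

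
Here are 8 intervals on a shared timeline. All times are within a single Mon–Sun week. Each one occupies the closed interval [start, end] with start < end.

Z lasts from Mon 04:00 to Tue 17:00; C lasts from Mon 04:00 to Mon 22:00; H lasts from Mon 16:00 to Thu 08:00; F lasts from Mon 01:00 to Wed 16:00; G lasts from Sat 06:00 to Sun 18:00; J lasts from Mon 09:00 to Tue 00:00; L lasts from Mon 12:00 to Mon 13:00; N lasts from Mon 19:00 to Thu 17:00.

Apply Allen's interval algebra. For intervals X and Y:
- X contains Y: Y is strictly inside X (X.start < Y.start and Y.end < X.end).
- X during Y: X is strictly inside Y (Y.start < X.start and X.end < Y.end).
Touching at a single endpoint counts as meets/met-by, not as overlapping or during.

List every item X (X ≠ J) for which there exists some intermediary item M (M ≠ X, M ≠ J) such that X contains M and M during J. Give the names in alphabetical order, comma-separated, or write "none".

Target J = [Mon 09:00, Tue 00:00].
Intermediaries M with M during J: L.
Via L — items with X contains L: C, F, Z.
Union: C, F, Z.

C, F, Z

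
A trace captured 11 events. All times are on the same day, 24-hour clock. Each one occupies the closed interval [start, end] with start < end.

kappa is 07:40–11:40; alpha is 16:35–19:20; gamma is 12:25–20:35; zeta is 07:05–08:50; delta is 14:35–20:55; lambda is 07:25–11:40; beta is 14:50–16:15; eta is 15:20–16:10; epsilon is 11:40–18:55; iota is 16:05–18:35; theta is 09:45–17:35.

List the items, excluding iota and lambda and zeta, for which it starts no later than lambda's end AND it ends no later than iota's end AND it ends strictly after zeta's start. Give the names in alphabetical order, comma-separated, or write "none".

kappa, theta

Conditions: its start is no later than lambda's end (X.start <= 11:40) AND its end is no later than iota's end (X.end <= 18:35) AND its end is strictly after zeta's start (X.end > 07:05).
alpha: start 16:35 <= 11:40? ✗; end 19:20 <= 18:35? ✗; end 19:20 > 07:05? ✓ → no.
beta: start 14:50 <= 11:40? ✗; end 16:15 <= 18:35? ✓; end 16:15 > 07:05? ✓ → no.
delta: start 14:35 <= 11:40? ✗; end 20:55 <= 18:35? ✗; end 20:55 > 07:05? ✓ → no.
epsilon: start 11:40 <= 11:40? ✓; end 18:55 <= 18:35? ✗; end 18:55 > 07:05? ✓ → no.
eta: start 15:20 <= 11:40? ✗; end 16:10 <= 18:35? ✓; end 16:10 > 07:05? ✓ → no.
gamma: start 12:25 <= 11:40? ✗; end 20:35 <= 18:35? ✗; end 20:35 > 07:05? ✓ → no.
kappa: start 07:40 <= 11:40? ✓; end 11:40 <= 18:35? ✓; end 11:40 > 07:05? ✓ → yes.
theta: start 09:45 <= 11:40? ✓; end 17:35 <= 18:35? ✓; end 17:35 > 07:05? ✓ → yes.
Result: kappa, theta.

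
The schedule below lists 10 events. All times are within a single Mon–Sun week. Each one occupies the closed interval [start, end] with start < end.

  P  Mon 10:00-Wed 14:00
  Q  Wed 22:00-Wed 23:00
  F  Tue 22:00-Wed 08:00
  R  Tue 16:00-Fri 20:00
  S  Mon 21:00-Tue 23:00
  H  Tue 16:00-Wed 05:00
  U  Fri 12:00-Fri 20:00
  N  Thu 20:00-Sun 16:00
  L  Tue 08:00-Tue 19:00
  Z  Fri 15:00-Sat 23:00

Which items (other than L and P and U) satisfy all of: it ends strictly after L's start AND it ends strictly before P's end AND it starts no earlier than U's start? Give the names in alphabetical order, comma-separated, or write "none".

none

Conditions: its end is strictly after L's start (X.end > Tue 08:00) AND its end is strictly before P's end (X.end < Wed 14:00) AND its start is no earlier than U's start (X.start >= Fri 12:00).
F: end Wed 08:00 > Tue 08:00? ✓; end Wed 08:00 < Wed 14:00? ✓; start Tue 22:00 >= Fri 12:00? ✗ → no.
H: end Wed 05:00 > Tue 08:00? ✓; end Wed 05:00 < Wed 14:00? ✓; start Tue 16:00 >= Fri 12:00? ✗ → no.
N: end Sun 16:00 > Tue 08:00? ✓; end Sun 16:00 < Wed 14:00? ✗; start Thu 20:00 >= Fri 12:00? ✗ → no.
Q: end Wed 23:00 > Tue 08:00? ✓; end Wed 23:00 < Wed 14:00? ✗; start Wed 22:00 >= Fri 12:00? ✗ → no.
R: end Fri 20:00 > Tue 08:00? ✓; end Fri 20:00 < Wed 14:00? ✗; start Tue 16:00 >= Fri 12:00? ✗ → no.
S: end Tue 23:00 > Tue 08:00? ✓; end Tue 23:00 < Wed 14:00? ✓; start Mon 21:00 >= Fri 12:00? ✗ → no.
Z: end Sat 23:00 > Tue 08:00? ✓; end Sat 23:00 < Wed 14:00? ✗; start Fri 15:00 >= Fri 12:00? ✓ → no.
Result: none.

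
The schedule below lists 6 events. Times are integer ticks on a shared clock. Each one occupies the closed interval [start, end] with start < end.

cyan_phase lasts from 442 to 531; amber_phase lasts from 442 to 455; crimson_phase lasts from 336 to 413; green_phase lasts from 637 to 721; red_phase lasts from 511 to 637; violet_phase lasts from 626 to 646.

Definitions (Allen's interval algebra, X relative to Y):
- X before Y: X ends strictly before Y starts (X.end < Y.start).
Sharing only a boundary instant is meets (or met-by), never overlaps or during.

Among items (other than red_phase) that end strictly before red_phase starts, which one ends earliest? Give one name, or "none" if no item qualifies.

crimson_phase

Target red_phase = [511, 637].
amber_phase [442, 455] → before → candidate.
crimson_phase [336, 413] → before → candidate.
cyan_phase [442, 531] → overlaps → excluded.
green_phase [637, 721] → met-by → excluded.
violet_phase [626, 646] → overlapped-by → excluded.
Among candidates, earliest end is 413 → crimson_phase.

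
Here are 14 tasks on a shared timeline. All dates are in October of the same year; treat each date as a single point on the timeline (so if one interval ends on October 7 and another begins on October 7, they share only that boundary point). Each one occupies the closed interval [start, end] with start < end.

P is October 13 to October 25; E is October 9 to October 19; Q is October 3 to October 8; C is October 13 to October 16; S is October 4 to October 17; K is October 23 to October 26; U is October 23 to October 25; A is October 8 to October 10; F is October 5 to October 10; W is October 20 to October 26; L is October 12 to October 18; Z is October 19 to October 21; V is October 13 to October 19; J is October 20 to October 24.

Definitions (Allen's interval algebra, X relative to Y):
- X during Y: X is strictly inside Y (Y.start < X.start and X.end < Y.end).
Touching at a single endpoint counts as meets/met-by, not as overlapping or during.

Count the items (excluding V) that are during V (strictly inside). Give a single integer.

Target V = [October 13, October 19].
A [October 8, October 10] → before → no.
C [October 13, October 16] → starts → no.
E [October 9, October 19] → finished-by → no.
F [October 5, October 10] → before → no.
J [October 20, October 24] → after → no.
K [October 23, October 26] → after → no.
L [October 12, October 18] → overlaps → no.
P [October 13, October 25] → started-by → no.
Q [October 3, October 8] → before → no.
S [October 4, October 17] → overlaps → no.
U [October 23, October 25] → after → no.
W [October 20, October 26] → after → no.
Z [October 19, October 21] → met-by → no.
Total: 0.

0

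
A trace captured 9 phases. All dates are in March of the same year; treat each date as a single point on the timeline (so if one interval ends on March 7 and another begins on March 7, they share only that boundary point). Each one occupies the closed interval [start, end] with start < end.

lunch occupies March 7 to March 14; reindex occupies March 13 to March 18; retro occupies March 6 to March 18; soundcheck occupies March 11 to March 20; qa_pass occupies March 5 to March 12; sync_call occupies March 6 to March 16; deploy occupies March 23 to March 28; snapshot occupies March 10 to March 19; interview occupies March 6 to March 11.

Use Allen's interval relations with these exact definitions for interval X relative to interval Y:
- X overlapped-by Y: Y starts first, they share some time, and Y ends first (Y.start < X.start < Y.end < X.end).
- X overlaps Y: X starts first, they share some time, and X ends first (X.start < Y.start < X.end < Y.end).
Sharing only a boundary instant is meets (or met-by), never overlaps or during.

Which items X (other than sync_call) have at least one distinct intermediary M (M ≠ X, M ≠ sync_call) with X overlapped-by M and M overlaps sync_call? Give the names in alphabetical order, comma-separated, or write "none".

lunch, retro, snapshot, soundcheck

Target sync_call = [March 6, March 16].
Intermediaries M with M overlaps sync_call: qa_pass.
Via qa_pass — items with X overlapped-by qa_pass: lunch, retro, snapshot, soundcheck.
Union: lunch, retro, snapshot, soundcheck.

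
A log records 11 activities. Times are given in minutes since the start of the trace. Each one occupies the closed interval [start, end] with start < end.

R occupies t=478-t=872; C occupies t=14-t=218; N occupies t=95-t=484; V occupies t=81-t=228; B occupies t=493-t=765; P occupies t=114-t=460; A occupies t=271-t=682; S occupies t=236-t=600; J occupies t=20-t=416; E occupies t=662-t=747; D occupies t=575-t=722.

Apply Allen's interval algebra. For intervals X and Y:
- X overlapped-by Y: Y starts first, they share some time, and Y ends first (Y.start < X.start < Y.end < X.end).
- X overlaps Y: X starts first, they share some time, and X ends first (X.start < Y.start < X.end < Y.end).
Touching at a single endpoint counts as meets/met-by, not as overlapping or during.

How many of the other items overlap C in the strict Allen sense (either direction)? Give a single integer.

Target C = [t=14, t=218].
A [t=271, t=682] → after → no.
B [t=493, t=765] → after → no.
D [t=575, t=722] → after → no.
E [t=662, t=747] → after → no.
J [t=20, t=416] → overlapped-by → counts.
N [t=95, t=484] → overlapped-by → counts.
P [t=114, t=460] → overlapped-by → counts.
R [t=478, t=872] → after → no.
S [t=236, t=600] → after → no.
V [t=81, t=228] → overlapped-by → counts.
Total: 4.

4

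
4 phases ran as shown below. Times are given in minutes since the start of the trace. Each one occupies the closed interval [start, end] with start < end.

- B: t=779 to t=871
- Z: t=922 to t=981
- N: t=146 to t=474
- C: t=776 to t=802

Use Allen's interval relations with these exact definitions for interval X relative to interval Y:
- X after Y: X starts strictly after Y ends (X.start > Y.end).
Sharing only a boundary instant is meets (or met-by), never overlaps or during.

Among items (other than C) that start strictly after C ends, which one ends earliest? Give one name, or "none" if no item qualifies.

Z

Target C = [t=776, t=802].
B [t=779, t=871] → overlapped-by → excluded.
N [t=146, t=474] → before → excluded.
Z [t=922, t=981] → after → candidate.
Among candidates, earliest end is t=981 → Z.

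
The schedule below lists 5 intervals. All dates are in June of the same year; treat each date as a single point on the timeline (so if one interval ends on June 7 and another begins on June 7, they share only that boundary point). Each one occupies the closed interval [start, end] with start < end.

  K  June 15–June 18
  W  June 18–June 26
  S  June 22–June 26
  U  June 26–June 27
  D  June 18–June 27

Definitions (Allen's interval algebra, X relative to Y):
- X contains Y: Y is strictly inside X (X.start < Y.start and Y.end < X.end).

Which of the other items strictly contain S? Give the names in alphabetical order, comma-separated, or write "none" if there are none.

Target S = [June 22, June 26].
D [June 18, June 27] → contains → yes.
K [June 15, June 18] → before → no.
U [June 26, June 27] → met-by → no.
W [June 18, June 26] → finished-by → no.
Result: D.

D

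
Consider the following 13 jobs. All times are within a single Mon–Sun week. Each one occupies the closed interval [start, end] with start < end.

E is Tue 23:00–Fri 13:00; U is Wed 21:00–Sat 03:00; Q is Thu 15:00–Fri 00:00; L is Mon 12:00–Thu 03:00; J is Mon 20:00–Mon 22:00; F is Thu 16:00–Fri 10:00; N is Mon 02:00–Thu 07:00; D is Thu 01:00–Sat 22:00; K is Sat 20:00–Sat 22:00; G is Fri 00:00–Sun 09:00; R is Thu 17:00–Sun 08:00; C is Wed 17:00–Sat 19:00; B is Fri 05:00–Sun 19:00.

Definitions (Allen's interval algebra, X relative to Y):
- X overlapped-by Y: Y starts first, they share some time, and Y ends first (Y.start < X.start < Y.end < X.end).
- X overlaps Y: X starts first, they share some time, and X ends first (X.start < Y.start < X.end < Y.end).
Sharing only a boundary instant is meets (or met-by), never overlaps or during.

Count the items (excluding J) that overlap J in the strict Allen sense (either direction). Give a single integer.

Target J = [Mon 20:00, Mon 22:00].
B [Fri 05:00, Sun 19:00] → after → no.
C [Wed 17:00, Sat 19:00] → after → no.
D [Thu 01:00, Sat 22:00] → after → no.
E [Tue 23:00, Fri 13:00] → after → no.
F [Thu 16:00, Fri 10:00] → after → no.
G [Fri 00:00, Sun 09:00] → after → no.
K [Sat 20:00, Sat 22:00] → after → no.
L [Mon 12:00, Thu 03:00] → contains → no.
N [Mon 02:00, Thu 07:00] → contains → no.
Q [Thu 15:00, Fri 00:00] → after → no.
R [Thu 17:00, Sun 08:00] → after → no.
U [Wed 21:00, Sat 03:00] → after → no.
Total: 0.

0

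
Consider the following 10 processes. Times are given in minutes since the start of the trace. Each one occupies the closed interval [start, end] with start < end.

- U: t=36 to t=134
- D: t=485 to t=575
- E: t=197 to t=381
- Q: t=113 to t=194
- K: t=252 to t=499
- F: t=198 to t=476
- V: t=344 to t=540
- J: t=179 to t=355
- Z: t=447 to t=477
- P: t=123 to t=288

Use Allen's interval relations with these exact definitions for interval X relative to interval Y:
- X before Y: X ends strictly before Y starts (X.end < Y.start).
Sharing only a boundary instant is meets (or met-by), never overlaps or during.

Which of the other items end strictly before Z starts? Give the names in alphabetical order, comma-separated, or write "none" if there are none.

E, J, P, Q, U

Target Z = [t=447, t=477].
D [t=485, t=575] → after → no.
E [t=197, t=381] → before → yes.
F [t=198, t=476] → overlaps → no.
J [t=179, t=355] → before → yes.
K [t=252, t=499] → contains → no.
P [t=123, t=288] → before → yes.
Q [t=113, t=194] → before → yes.
U [t=36, t=134] → before → yes.
V [t=344, t=540] → contains → no.
Result: E, J, P, Q, U.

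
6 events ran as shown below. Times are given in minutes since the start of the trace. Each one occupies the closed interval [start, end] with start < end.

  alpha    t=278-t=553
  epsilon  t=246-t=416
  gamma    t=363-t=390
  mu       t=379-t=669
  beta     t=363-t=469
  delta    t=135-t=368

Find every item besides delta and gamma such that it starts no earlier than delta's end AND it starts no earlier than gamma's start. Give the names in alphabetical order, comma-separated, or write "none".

mu

Conditions: its start is no earlier than delta's end (X.start >= t=368) AND its start is no earlier than gamma's start (X.start >= t=363).
alpha: start t=278 >= t=368? ✗; start t=278 >= t=363? ✗ → no.
beta: start t=363 >= t=368? ✗; start t=363 >= t=363? ✓ → no.
epsilon: start t=246 >= t=368? ✗; start t=246 >= t=363? ✗ → no.
mu: start t=379 >= t=368? ✓; start t=379 >= t=363? ✓ → yes.
Result: mu.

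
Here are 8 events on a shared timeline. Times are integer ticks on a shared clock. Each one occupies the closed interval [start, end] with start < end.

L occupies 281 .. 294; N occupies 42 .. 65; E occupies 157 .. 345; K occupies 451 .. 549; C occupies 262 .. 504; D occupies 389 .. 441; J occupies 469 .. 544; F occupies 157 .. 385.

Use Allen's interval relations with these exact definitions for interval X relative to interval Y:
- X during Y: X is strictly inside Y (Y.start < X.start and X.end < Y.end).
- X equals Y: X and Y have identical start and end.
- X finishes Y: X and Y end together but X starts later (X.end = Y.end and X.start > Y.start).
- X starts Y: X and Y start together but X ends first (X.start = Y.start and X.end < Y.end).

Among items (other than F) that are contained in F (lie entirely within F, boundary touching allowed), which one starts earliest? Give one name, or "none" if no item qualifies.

Target F = [157, 385].
C [262, 504] → overlapped-by → excluded.
D [389, 441] → after → excluded.
E [157, 345] → starts → candidate.
J [469, 544] → after → excluded.
K [451, 549] → after → excluded.
L [281, 294] → during → candidate.
N [42, 65] → before → excluded.
Among candidates, earliest start is 157 → E.

E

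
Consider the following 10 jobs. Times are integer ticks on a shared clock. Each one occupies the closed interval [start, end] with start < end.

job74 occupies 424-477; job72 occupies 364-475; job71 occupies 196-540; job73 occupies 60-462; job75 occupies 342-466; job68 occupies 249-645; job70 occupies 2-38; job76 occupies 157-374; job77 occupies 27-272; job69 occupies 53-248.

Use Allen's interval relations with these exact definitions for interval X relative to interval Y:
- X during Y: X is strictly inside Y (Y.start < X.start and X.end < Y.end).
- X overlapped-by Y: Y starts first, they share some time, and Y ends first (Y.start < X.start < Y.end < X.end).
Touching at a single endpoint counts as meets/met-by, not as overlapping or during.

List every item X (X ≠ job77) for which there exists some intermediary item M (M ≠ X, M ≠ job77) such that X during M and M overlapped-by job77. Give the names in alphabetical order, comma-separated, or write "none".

job72, job74, job75, job76

Target job77 = [27, 272].
Intermediaries M with M overlapped-by job77: job68, job71, job73, job76.
Via job68 — items with X during job68: job72, job74, job75.
Via job71 — items with X during job71: job72, job74, job75.
Via job73 — items with X during job73: job76.
Via job76 — items with X during job76: none.
Union: job72, job74, job75, job76.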